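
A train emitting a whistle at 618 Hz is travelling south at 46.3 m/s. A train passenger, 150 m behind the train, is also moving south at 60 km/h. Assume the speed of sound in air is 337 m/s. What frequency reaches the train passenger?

570 Hz

60 km/h = 16.67 m/s.
The train passenger is behind, so the train is moving away from it while the train passenger is moving toward the train.
General Doppler shift: f' = f · (v + v_o)/(v + v_s).
f' = 618 × (337 + 16.67)/(337 + 46.3) = 618 × 353.67/383.3 ≈ 570 Hz.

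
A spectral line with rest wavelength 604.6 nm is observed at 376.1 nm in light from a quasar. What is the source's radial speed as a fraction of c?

λ'/λ₀ = 0.6221 < 1 (blueshift), so the source is approaching.
λ'/λ₀ = √((1 − β)/(1 + β)) for an approaching source ⇒ β = (1 − r²)/(1 + r²) with r = λ'/λ₀.
β = (1 − 0.3870)/(1 + 0.3870) ≈ 0.442.

0.442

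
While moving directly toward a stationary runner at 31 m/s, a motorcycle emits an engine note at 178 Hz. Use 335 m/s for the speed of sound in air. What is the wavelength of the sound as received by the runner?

With the source moving toward a stationary observer, f' = f · v/(v − v_s).
f' = 178 × 335/(335 − 31) ≈ 196 Hz.
λ' = v/f' = 335/196.151 ≈ 1.71 m.

1.71 m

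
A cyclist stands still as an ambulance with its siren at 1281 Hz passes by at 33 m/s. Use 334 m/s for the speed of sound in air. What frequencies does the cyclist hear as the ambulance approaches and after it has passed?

Approaching: f₁ = f · v/(v − v_s) = 1281 × 334/301 ≈ 1421 Hz.
Receding: f₂ = f · v/(v + v_s) = 1281 × 334/367 ≈ 1166 Hz.

1421 Hz approaching; 1166 Hz receding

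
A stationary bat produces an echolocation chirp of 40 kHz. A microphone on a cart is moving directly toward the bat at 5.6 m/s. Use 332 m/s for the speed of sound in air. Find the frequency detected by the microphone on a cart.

40.7 kHz

Only the observer moves, toward the source, so f' = f · (v + v_o)/v.
f' = 40 × (332 + 5.6)/332 = 40 × 337.6/332 ≈ 40.7 kHz.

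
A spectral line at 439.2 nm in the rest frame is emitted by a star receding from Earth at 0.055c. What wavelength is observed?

Relativistic Doppler for wavelength: λ' = λ₀ · √((1 + β)/(1 − β)).
λ' = 439.2 × √(1.0550/0.9450) = 439.2 × 1.05660 ≈ 464.1 nm.

464.1 nm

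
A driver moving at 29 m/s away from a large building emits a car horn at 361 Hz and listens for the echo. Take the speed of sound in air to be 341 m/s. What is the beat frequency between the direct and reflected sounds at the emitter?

56.6 Hz

The large building receives the sound from a moving source: f₁ = f₀ · v/(v + v_e) = 361 × 341/370 ≈ 332.7 Hz.
On the return leg the driver is a moving observer: f₂ = f₁ · (v − v_e)/v = 332.7 × 312/341 ≈ 304.4 Hz.
Equivalently f₂ = f₀ · (v − v_e)/(v + v_e).
Beat against the emitted tone: |f₂ − f₀| = 2v_e·f₀/(v + v_e) = 2 × 29 × 361/370 ≈ 56.6 Hz.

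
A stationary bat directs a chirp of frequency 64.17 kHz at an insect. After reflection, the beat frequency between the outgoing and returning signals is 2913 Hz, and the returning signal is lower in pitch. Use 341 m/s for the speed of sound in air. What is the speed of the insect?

Double Doppler shift off a moving reflector: f₂ = f₀ · (v + u)/(v − u) (u > 0 toward emitter).
Returning signal is lower, so f₂ = f₀ − Δf = 64170 − 2913 = 61257 Hz.
Rearranging, u = v · (f₂ − f₀)/(f₂ + f₀) = 341 × -2913/125427 ≈ -7.9 m/s.
So the insect is moving at 7.9 m/s away from the emitter.

7.9 m/s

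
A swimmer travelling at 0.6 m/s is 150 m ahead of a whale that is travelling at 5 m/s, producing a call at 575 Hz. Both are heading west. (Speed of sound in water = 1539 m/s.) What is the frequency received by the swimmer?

The swimmer is ahead, so the whale is moving toward it while the swimmer is moving away from the whale.
General Doppler shift: f' = f · (v − v_o)/(v − v_s).
f' = 575 × (1539 − 0.6)/(1539 − 5) = 575 × 1538.4/1534 ≈ 577 Hz.

577 Hz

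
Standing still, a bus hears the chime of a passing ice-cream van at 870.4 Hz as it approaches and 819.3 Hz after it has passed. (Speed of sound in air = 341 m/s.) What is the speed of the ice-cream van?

10.3 m/s

f₁/f₂ = (v + v_s)/(v − v_s), so v_s = v · (f₁ − f₂)/(f₁ + f₂).
v_s = 341 × (870.4 − 819.3)/(870.4 + 819.3) = 341 × 51.1/1689.7 ≈ 10.3 m/s.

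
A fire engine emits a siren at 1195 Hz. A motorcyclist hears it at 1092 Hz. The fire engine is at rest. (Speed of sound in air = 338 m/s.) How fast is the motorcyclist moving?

f' < f, so the motorcyclist is receding.
f' = f · (v − v_o)/v ⇒ v_o = v · |f'/f − 1|.
v_o = 338 × |1092/1195 − 1| = 338 × 0.08619 ≈ 29 m/s.

29 m/s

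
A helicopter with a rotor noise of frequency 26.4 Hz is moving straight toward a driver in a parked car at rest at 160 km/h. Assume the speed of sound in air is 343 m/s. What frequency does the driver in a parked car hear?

160 km/h = 44.44 m/s.
With the source moving toward a stationary observer, f' = f · v/(v − v_s).
f' = 26.4 × 343/(343 − 44.44) = 26.4 × 343/298.6 ≈ 30.3 Hz.

30.3 Hz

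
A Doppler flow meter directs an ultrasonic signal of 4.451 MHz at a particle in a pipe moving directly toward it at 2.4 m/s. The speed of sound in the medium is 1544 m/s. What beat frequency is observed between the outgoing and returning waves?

At the particle in a pipe (a moving observer), f₁ = f₀ · (v + u)/v = 4.451 × 1546.4/1544 ≈ 4.45792 MHz.
On reflection it acts as a source moving toward the stationary detector: f₂ = f₁ · v/(v − u) = 4.45792 × 1544/1541.6 ≈ 4.46486 MHz.
Beat frequency (with f₀ = 4451000 Hz): |f₂ − f₀| = 2u·f₀/(v − u) = 2 × 2.4 × 4451000/1541.6 ≈ 13859 Hz.

13859 Hz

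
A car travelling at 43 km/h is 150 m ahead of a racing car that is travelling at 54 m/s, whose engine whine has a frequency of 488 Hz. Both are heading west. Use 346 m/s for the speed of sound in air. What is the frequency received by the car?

558 Hz

43 km/h = 11.94 m/s.
The car is ahead, so the racing car is moving toward it while the car is moving away from the racing car.
General Doppler shift: f' = f · (v − v_o)/(v − v_s).
f' = 488 × (346 − 11.94)/(346 − 54) = 488 × 334.06/292 ≈ 558 Hz.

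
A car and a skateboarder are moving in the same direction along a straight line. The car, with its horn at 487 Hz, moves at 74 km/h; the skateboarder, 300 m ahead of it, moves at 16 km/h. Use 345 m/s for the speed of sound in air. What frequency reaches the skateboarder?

511 Hz

74 km/h = 20.56 m/s; 16 km/h = 4.444 m/s.
The skateboarder is ahead, so the car is moving toward it while the skateboarder is moving away from the car.
Both move, so f' = f · (v − v_o)/(v − v_s).
f' = 487 × (345 − 4.444)/(345 − 20.56) = 487 × 340.56/324.44 ≈ 511 Hz.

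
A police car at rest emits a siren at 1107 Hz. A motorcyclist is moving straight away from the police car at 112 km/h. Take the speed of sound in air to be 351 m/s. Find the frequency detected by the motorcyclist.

1009 Hz

112 km/h = 31.11 m/s.
Moving observer, stationary source: f' = f · (v − v_o)/v.
f' = 1107 × (351 − 31.11)/351 = 1107 × 319.89/351 ≈ 1009 Hz.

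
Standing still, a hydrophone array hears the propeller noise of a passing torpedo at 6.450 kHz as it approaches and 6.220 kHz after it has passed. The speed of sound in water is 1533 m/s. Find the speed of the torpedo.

f₁/f₂ = (v + v_s)/(v − v_s), so v_s = v · (f₁ − f₂)/(f₁ + f₂).
v_s = 1533 × (6.450 − 6.220)/(6.450 + 6.220) = 1533 × 0.230/12.670 ≈ 28 m/s.

28 m/s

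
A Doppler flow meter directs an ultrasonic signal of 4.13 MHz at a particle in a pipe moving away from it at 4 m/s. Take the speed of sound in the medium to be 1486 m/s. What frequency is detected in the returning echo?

4.108 MHz

The particle in a pipe first receives the wave as a moving observer: f₁ = f₀ · (v − u)/v = 4.13 × (1486 − 4)/1486 ≈ 4.119 MHz.
On reflection it acts as a source moving away from the stationary detector: f₂ = f₁ · v/(v + u) = 4.119 × 1486/1490 ≈ 4.108 MHz.
Equivalently f₂ = f₀ · (v − u)/(v + u).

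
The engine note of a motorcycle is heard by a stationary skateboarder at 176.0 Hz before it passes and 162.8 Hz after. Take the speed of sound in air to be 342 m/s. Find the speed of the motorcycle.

13.3 m/s

f₁/f₂ = (v + v_s)/(v − v_s), so v_s = v · (f₁ − f₂)/(f₁ + f₂).
v_s = 342 × (176.0 − 162.8)/(176.0 + 162.8) = 342 × 13.2/338.8 ≈ 13.3 m/s.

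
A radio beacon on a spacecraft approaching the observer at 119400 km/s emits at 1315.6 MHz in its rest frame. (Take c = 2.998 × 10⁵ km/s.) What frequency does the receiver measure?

2005.5 MHz

β = v/c = 119400/299800 = 0.3983.
Relativistic Doppler for frequency: f' = f₀ · √((1 + β)/(1 − β)).
f' = 1315.6 × √(1.3983/0.6017) = 1315.6 × 1.52438 ≈ 2005.5 MHz.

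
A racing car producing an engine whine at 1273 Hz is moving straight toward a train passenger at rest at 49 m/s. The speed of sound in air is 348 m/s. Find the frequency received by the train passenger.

With the source moving toward a stationary observer, f' = f · v/(v − v_s).
f' = 1273 × 348/(348 − 49) = 1273 × 348/299 ≈ 1482 Hz.

1482 Hz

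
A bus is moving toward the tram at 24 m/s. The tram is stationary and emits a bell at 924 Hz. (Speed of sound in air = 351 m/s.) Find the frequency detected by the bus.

Moving observer, stationary source: f' = f · (v + v_o)/v.
f' = 924 × (351 + 24)/351 = 924 × 375/351 ≈ 987 Hz.

987 Hz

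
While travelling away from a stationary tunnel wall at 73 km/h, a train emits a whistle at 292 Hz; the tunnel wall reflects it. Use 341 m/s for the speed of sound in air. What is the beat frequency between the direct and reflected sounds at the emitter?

32.8 Hz

73 km/h = 20.28 m/s.
The tunnel wall receives the sound from a moving source: f₁ = f₀ · v/(v + v_e) = 292 × 341/361.28 ≈ 275.6 Hz.
On the return leg the train is a moving observer: f₂ = f₁ · (v − v_e)/v = 275.6 × 320.72/341 ≈ 259.2 Hz.
Equivalently f₂ = f₀ · (v − v_e)/(v + v_e).
Beat against the emitted tone: |f₂ − f₀| = 2v_e·f₀/(v + v_e) = 2 × 20.28 × 292/361.28 ≈ 32.8 Hz.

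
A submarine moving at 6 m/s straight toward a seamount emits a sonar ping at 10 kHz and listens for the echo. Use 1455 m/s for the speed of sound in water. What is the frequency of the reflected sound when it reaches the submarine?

The seamount receives the sound from a moving source: f₁ = f₀ · v/(v − v_e) = 10 × 1455/1449 ≈ 10.04 kHz.
On the return leg the submarine is a moving observer: f₂ = f₁ · (v + v_e)/v = 10.04 × 1461/1455 ≈ 10.08 kHz.

10.08 kHz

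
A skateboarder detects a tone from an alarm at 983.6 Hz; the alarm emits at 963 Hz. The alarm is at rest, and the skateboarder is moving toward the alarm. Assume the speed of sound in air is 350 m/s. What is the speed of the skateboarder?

f' = f · (v + v_o)/v ⇒ v_o = v · |f'/f − 1|.
v_o = 350 × |983.6/963 − 1| = 350 × 0.02139 ≈ 7.5 m/s.

7.5 m/s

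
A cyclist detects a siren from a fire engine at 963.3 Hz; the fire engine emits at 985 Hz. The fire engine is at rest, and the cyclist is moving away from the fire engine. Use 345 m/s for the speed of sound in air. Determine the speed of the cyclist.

f' = f · (v − v_o)/v ⇒ v_o = v · |f'/f − 1|.
v_o = 345 × |963.3/985 − 1| = 345 × 0.02203 ≈ 7.6 m/s.

7.6 m/s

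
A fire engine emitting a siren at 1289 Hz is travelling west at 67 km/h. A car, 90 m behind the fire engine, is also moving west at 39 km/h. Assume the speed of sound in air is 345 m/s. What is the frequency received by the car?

1261 Hz

67 km/h = 18.61 m/s; 39 km/h = 10.83 m/s.
The car is behind, so the fire engine is moving away from it while the car is moving toward the fire engine.
With source receding and observer approaching, f' = f · (v + v_o)/(v + v_s).
f' = 1289 × (345 + 10.83)/(345 + 18.61) = 1289 × 355.83/363.61 ≈ 1261 Hz.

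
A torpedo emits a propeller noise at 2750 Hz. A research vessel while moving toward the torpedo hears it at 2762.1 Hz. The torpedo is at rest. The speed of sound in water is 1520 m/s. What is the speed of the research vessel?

f' = f · (v + v_o)/v ⇒ v_o = v · |f'/f − 1|.
v_o = 1520 × |2762.1/2750 − 1| = 1520 × 0.0044 ≈ 6.7 m/s.

6.7 m/s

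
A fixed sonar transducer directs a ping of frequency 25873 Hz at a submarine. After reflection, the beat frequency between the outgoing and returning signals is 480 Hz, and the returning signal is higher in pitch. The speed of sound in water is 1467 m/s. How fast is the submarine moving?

Double Doppler shift off a moving reflector: f₂ = f₀ · (v + u)/(v − u) (u > 0 toward emitter).
Returning signal is higher, so f₂ = f₀ + Δf = 25873 + 480 = 26353 Hz.
Rearranging, u = v · (f₂ − f₀)/(f₂ + f₀) = 1467 × 480/52226 ≈ 13.5 m/s.
So the submarine is moving at 13.5 m/s toward the emitter.

13.5 m/s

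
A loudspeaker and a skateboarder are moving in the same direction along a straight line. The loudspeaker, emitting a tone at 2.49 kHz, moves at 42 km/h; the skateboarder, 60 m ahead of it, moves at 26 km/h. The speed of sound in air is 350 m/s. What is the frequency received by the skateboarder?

2.52 kHz

42 km/h = 11.67 m/s; 26 km/h = 7.222 m/s.
The skateboarder is ahead, so the loudspeaker is moving toward it while the skateboarder is moving away from the loudspeaker.
General Doppler shift: f' = f · (v − v_o)/(v − v_s).
f' = 2.49 × (350 − 7.222)/(350 − 11.67) = 2.49 × 342.78/338.33 ≈ 2.52 kHz.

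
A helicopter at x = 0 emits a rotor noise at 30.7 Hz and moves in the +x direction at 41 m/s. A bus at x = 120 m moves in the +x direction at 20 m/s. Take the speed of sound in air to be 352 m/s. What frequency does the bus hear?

32.8 Hz

The observer lies on the +x side, so the source is heading toward the observer and the observer is heading away from the source.
With source approaching and observer receding, f' = f · (v − v_o)/(v − v_s).
f' = 30.7 × (352 − 20)/(352 − 41) = 30.7 × 332/311 ≈ 32.8 Hz.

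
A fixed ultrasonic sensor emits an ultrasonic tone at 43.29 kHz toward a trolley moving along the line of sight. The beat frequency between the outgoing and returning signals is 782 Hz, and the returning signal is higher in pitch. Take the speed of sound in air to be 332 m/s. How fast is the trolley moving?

Double Doppler shift off a moving reflector: f₂ = f₀ · (v + u)/(v − u) (u > 0 toward emitter).
Returning signal is higher, so f₂ = f₀ + Δf = 43290 + 782 = 44072 Hz.
Rearranging, u = v · (f₂ − f₀)/(f₂ + f₀) = 332 × 782/87362 ≈ 2.97 m/s.
So the trolley is moving at 2.97 m/s toward the emitter.

2.97 m/s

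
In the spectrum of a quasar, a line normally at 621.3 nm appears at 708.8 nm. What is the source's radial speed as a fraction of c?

0.131

λ'/λ₀ = 1.1408 > 1 (redshift), so the source is receding.
λ'/λ₀ = √((1 + β)/(1 − β)) for a receding source ⇒ β = (r² − 1)/(r² + 1) with r = λ'/λ₀.
β = (1.3015 − 1)/(1.3015 + 1) ≈ 0.131.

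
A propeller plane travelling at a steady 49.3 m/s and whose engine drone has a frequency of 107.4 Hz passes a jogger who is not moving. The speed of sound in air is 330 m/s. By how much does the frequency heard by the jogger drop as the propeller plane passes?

32.8 Hz

Approaching: f₁ = f · v/(v − v_s) = 107.4 × 330/280.7 ≈ 126.3 Hz.
Receding: f₂ = f · v/(v + v_s) = 107.4 × 330/379.3 ≈ 93.4 Hz.
Drop: f₁ − f₂ = 2f·v·v_s/(v² − v_s²) = 2 × 107.4 × 330 × 49.3/(330² − 49.3²) ≈ 32.8 Hz.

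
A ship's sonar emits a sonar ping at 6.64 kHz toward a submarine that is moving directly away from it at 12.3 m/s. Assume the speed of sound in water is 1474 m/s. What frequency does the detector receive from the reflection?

6.53 kHz

At the submarine (a moving observer), f₁ = f₀ · (v − u)/v = 6.64 × 1461.7/1474 ≈ 6.58 kHz.
The reflection then acts as a moving source: f₂ = f₁ · v/(v + u) ≈ 6.53 kHz.
Equivalently f₂ = f₀ · (v − u)/(v + u).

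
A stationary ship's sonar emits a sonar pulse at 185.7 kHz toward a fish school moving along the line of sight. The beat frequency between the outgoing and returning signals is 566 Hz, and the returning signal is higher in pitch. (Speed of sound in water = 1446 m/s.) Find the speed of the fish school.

2.20 m/s

Double Doppler shift off a moving reflector: f₂ = f₀ · (v + u)/(v − u) (u > 0 toward emitter).
Returning signal is higher, so f₂ = f₀ + Δf = 185700 + 566 = 186266 Hz.
Rearranging, u = v · (f₂ − f₀)/(f₂ + f₀) = 1446 × 566/371966 ≈ 2.20 m/s.
So the fish school is moving at 2.20 m/s toward the emitter.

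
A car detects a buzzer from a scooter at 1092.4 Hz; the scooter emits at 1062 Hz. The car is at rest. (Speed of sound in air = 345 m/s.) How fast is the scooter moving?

9.6 m/s

f' > f, so the scooter is approaching.
f' = f · v/(v − v_s) ⇒ v_s = v · |1 − f/f'|.
v_s = 345 × |1 − 1062/1092.4| = 345 × 0.02783 ≈ 9.6 m/s.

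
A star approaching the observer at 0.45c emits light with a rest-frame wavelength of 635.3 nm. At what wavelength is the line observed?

Relativistic Doppler for wavelength: λ' = λ₀ · √((1 − β)/(1 + β)).
λ' = 635.3 × √(0.5500/1.4500) = 635.3 × 0.61588 ≈ 391.3 nm.

391.3 nm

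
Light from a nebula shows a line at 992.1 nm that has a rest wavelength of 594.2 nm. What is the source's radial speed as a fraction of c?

0.472c

λ'/λ₀ = 1.6696 > 1 (redshift), so the source is receding.
λ'/λ₀ = √((1 + β)/(1 − β)) for a receding source ⇒ β = (r² − 1)/(r² + 1) with r = λ'/λ₀.
β = (2.7877 − 1)/(2.7877 + 1) ≈ 0.472.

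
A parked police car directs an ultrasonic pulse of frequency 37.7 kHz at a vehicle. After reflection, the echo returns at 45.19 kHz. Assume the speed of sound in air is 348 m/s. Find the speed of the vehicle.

Double Doppler shift off a moving reflector: f₂ = f₀ · (v + u)/(v − u) (u > 0 toward emitter).
Rearranging, u = v · (f₂ − f₀)/(f₂ + f₀) = 348 × 7.49/82.89 ≈ 31 m/s.
So the vehicle is moving at 31 m/s toward the emitter.

31 m/s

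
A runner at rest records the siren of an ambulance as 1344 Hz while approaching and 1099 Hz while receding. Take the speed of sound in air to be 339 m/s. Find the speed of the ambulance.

34 m/s

f₁/f₂ = (v + v_s)/(v − v_s), so v_s = v · (f₁ − f₂)/(f₁ + f₂).
v_s = 339 × (1344 − 1099)/(1344 + 1099) = 339 × 245/2443 ≈ 34 m/s.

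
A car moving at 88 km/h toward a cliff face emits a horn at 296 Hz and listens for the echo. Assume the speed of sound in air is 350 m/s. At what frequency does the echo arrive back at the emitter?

88 km/h = 24.44 m/s.
The cliff face receives the sound from a moving source: f₁ = f₀ · v/(v − v_e) = 296 × 350/325.56 ≈ 318 Hz.
On the return leg the car is a moving observer: f₂ = f₁ · (v + v_e)/v = 318 × 374.44/350 ≈ 340 Hz.
Equivalently f₂ = f₀ · (v + v_e)/(v − v_e).

340 Hz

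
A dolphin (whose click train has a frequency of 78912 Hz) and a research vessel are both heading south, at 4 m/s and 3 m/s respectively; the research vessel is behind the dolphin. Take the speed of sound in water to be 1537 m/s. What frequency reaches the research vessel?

The research vessel is behind, so the dolphin is moving away from it while the research vessel is moving toward the dolphin.
With source receding and observer approaching, f' = f · (v + v_o)/(v + v_s).
f' = 78912 × (1537 + 3)/(1537 + 4) = 78912 × 1540/1541 ≈ 78861 Hz.

78861 Hz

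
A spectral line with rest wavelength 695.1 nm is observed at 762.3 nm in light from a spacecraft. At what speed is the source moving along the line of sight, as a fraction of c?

0.092c

λ'/λ₀ = 1.0967 > 1 (redshift), so the source is receding.
λ'/λ₀ = √((1 + β)/(1 − β)) for a receding source ⇒ β = (r² − 1)/(r² + 1) with r = λ'/λ₀.
β = (1.2027 − 1)/(1.2027 + 1) ≈ 0.092.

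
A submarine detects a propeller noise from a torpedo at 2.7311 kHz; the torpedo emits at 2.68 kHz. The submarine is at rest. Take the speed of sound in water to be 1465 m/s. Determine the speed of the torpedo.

f' > f, so the torpedo is approaching.
f' = f · v/(v − v_s) ⇒ v_s = v · |1 − f/f'|.
v_s = 1465 × |1 − 2.68/2.7311| = 1465 × 0.01871 ≈ 27 m/s.

27 m/s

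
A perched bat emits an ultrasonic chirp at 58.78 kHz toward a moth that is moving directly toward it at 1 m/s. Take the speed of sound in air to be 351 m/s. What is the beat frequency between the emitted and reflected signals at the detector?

336 Hz

The moth first receives the wave as a moving observer: f₁ = f₀ · (v + u)/v = 58.78 × (351 + 1)/351 ≈ 58.947 kHz.
On reflection it acts as a source moving toward the stationary detector: f₂ = f₁ · v/(v − u) = 58.947 × 351/350 ≈ 59.116 kHz.
Equivalently f₂ = f₀ · (v + u)/(v − u).
Beat frequency (with f₀ = 58780 Hz): |f₂ − f₀| = 2u·f₀/(v − u) = 2 × 1 × 58780/350 ≈ 336 Hz.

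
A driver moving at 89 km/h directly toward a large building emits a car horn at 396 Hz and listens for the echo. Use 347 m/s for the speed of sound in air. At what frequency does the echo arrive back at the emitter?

457 Hz

89 km/h = 24.72 m/s.
The large building receives the sound from a moving source: f₁ = f₀ · v/(v − v_e) = 396 × 347/322.28 ≈ 426 Hz.
On the return leg the driver is a moving observer: f₂ = f₁ · (v + v_e)/v = 426 × 371.72/347 ≈ 457 Hz.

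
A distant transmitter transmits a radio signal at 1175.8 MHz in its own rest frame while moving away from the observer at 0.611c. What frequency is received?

577.8 MHz

Relativistic Doppler for frequency: f' = f₀ · √((1 − β)/(1 + β)).
f' = 1175.8 × √(0.3890/1.6110) = 1175.8 × 0.49139 ≈ 577.8 MHz.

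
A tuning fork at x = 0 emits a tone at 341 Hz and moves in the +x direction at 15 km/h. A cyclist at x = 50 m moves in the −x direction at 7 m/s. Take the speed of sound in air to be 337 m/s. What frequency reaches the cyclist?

15 km/h = 4.167 m/s.
The observer lies on the +x side, so the source is heading toward the observer and the observer is heading toward the source.
With source approaching and observer approaching, f' = f · (v + v_o)/(v − v_s).
f' = 341 × (337 + 7)/(337 − 4.167) = 341 × 344/332.83 ≈ 352 Hz.

352 Hz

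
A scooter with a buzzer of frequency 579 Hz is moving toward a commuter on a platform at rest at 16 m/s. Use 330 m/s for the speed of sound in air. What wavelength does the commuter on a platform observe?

Moving source, stationary observer: f' = f · v/(v − v_s) since the source is approaching.
f' = 579 × 330/(330 − 16) ≈ 609 Hz.
λ' = v/f' = 330/608.503 ≈ 54.2 cm.

54.2 cm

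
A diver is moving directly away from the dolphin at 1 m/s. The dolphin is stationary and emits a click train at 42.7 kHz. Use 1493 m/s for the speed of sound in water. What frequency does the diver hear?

Only the observer moves, away from the source, so f' = f · (v − v_o)/v.
f' = 42.7 × (1493 − 1)/1493 = 42.7 × 1492/1493 ≈ 42.7 kHz.

42.7 kHz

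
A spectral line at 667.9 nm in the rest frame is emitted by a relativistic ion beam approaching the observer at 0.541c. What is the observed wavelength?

364.5 nm

Relativistic Doppler for wavelength: λ' = λ₀ · √((1 − β)/(1 + β)).
λ' = 667.9 × √(0.4590/1.5410) = 667.9 × 0.54576 ≈ 364.5 nm.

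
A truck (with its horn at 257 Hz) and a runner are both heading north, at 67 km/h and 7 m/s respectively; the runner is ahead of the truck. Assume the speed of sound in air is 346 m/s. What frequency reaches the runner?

67 km/h = 18.61 m/s.
The runner is ahead, so the truck is moving toward it while the runner is moving away from the truck.
With source approaching and observer receding, f' = f · (v − v_o)/(v − v_s).
f' = 257 × (346 − 7)/(346 − 18.61) = 257 × 339/327.39 ≈ 266 Hz.

266 Hz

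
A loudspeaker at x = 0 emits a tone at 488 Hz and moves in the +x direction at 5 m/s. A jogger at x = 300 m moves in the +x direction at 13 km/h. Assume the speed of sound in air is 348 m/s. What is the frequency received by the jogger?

490 Hz

13 km/h = 3.611 m/s.
The observer lies on the +x side, so the source is heading toward the observer and the observer is heading away from the source.
Both move, so f' = f · (v − v_o)/(v − v_s).
f' = 488 × (348 − 3.611)/(348 − 5) = 488 × 344.39/343 ≈ 490 Hz.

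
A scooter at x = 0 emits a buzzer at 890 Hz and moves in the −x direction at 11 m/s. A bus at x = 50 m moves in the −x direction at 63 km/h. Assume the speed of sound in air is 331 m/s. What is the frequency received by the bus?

63 km/h = 17.5 m/s.
The observer lies on the +x side, so the source is heading away from the observer and the observer is heading toward the source.
Both move, so f' = f · (v + v_o)/(v + v_s).
f' = 890 × (331 + 17.5)/(331 + 11) = 890 × 348.5/342 ≈ 907 Hz.

907 Hz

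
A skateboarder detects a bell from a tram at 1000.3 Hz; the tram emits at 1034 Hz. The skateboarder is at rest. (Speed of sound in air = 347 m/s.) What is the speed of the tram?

f' < f, so the tram is receding.
f' = f · v/(v + v_s) ⇒ v_s = v · |1 − f/f'|.
v_s = 347 × |1 − 1034/1000.3| = 347 × 0.03369 ≈ 11.7 m/s.

11.7 m/s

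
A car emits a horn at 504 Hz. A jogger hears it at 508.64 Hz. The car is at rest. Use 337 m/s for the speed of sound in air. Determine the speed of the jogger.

f' > f, so the jogger is approaching.
f' = f · (v + v_o)/v ⇒ v_o = v · |f'/f − 1|.
v_o = 337 × |508.64/504 − 1| = 337 × 0.009206 ≈ 3.1 m/s.

3.1 m/s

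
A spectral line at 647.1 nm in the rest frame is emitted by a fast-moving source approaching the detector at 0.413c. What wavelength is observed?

417.1 nm

Relativistic Doppler for wavelength: λ' = λ₀ · √((1 − β)/(1 + β)).
λ' = 647.1 × √(0.5870/1.4130) = 647.1 × 0.64454 ≈ 417.1 nm.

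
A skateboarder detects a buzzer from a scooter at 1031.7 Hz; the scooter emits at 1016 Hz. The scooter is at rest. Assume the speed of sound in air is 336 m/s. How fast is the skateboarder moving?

f' > f, so the skateboarder is approaching.
f' = f · (v + v_o)/v ⇒ v_o = v · |f'/f − 1|.
v_o = 336 × |1031.7/1016 − 1| = 336 × 0.01545 ≈ 5.2 m/s.

5.2 m/s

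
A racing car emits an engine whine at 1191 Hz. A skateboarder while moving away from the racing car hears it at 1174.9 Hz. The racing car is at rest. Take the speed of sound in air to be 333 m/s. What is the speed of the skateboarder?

f' = f · (v − v_o)/v ⇒ v_o = v · |f'/f − 1|.
v_o = 333 × |1174.9/1191 − 1| = 333 × 0.01352 ≈ 4.5 m/s.

4.5 m/s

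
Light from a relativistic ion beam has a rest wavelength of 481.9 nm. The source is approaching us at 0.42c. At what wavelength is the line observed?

308.0 nm

Relativistic Doppler for wavelength: λ' = λ₀ · √((1 − β)/(1 + β)).
λ' = 481.9 × √(0.5800/1.4200) = 481.9 × 0.63910 ≈ 308.0 nm.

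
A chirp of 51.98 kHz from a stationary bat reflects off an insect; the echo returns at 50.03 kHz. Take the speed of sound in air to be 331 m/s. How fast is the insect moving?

Double Doppler shift off a moving reflector: f₂ = f₀ · (v + u)/(v − u) (u > 0 toward emitter).
Rearranging, u = v · (f₂ − f₀)/(f₂ + f₀) = 331 × -1.95/102.01 ≈ -6.3 m/s.
So the insect is moving at 6.3 m/s away from the emitter.

6.3 m/s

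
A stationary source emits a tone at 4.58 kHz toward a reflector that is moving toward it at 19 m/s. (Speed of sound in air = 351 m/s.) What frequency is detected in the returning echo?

5.10 kHz

The reflector first receives the wave as a moving observer: f₁ = f₀ · (v + u)/v = 4.58 × (351 + 19)/351 ≈ 4.83 kHz.
The reflection then acts as a moving source: f₂ = f₁ · v/(v − u) ≈ 5.10 kHz.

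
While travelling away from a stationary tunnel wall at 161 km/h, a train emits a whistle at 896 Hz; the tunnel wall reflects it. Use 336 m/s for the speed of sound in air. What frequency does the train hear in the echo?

685 Hz

161 km/h = 44.72 m/s.
The tunnel wall receives the sound from a moving source: f₁ = f₀ · v/(v + v_e) = 896 × 336/380.72 ≈ 791 Hz.
On the return leg the train is a moving observer: f₂ = f₁ · (v − v_e)/v = 791 × 291.28/336 ≈ 685 Hz.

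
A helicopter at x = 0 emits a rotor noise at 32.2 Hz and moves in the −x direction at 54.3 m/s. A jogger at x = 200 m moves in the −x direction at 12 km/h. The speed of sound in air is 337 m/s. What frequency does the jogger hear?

12 km/h = 3.333 m/s.
The observer lies on the +x side, so the source is heading away from the observer and the observer is heading toward the source.
General Doppler shift: f' = f · (v + v_o)/(v + v_s).
f' = 32.2 × (337 + 3.333)/(337 + 54.3) = 32.2 × 340.33/391.3 ≈ 28.0 Hz.

28.0 Hz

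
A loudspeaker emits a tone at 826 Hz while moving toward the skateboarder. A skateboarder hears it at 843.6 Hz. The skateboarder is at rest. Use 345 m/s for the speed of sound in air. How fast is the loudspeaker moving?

f' = f · v/(v − v_s) ⇒ v_s = v · |1 − f/f'|.
v_s = 345 × |1 − 826/843.6| = 345 × 0.02086 ≈ 7.2 m/s.

7.2 m/s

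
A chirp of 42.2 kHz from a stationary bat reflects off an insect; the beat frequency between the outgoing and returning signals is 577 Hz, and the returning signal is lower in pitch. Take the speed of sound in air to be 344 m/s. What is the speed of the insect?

Double Doppler shift off a moving reflector: f₂ = f₀ · (v + u)/(v − u) (u > 0 toward emitter).
Returning signal is lower, so f₂ = f₀ − Δf = 42200 − 577 = 41623 Hz.
Rearranging, u = v · (f₂ − f₀)/(f₂ + f₀) = 344 × -577/83823 ≈ -2.37 m/s.
So the insect is moving at 2.37 m/s away from the emitter.

2.37 m/s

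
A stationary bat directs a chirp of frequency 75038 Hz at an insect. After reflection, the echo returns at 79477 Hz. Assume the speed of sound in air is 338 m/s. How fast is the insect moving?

9.7 m/s

Double Doppler shift off a moving reflector: f₂ = f₀ · (v + u)/(v − u) (u > 0 toward emitter).
Rearranging, u = v · (f₂ − f₀)/(f₂ + f₀) = 338 × 4439/154515 ≈ 9.7 m/s.
So the insect is moving at 9.7 m/s toward the emitter.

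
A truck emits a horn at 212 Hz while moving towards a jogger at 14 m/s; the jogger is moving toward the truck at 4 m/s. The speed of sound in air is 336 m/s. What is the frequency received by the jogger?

Both move, so f' = f · (v + v_o)/(v − v_s).
f' = 212 × (336 + 4)/(336 − 14) = 212 × 340/322 ≈ 224 Hz.

224 Hz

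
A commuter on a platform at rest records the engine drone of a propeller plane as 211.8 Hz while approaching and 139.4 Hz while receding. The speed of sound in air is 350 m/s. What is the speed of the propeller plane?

f₁/f₂ = (v + v_s)/(v − v_s), so v_s = v · (f₁ − f₂)/(f₁ + f₂).
v_s = 350 × (211.8 − 139.4)/(211.8 + 139.4) = 350 × 72.4/351.2 ≈ 72 m/s.

72 m/s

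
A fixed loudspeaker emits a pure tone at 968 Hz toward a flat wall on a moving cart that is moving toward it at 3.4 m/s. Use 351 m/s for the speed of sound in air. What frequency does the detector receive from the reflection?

987 Hz

At the flat wall on a moving cart (a moving observer), f₁ = f₀ · (v + u)/v = 968 × 354.4/351 ≈ 977 Hz.
On reflection it acts as a source moving toward the stationary detector: f₂ = f₁ · v/(v − u) = 977 × 351/347.6 ≈ 987 Hz.
Equivalently f₂ = f₀ · (v + u)/(v − u).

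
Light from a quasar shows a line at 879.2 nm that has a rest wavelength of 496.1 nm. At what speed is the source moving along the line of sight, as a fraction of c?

λ'/λ₀ = 1.7722 > 1 (redshift), so the source is receding.
λ'/λ₀ = √((1 + β)/(1 − β)) for a receding source ⇒ β = (r² − 1)/(r² + 1) with r = λ'/λ₀.
β = (3.1408 − 1)/(3.1408 + 1) ≈ 0.517.

0.517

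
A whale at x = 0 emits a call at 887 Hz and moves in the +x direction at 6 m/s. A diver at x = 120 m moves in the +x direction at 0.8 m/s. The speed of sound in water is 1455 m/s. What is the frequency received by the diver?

The observer lies on the +x side, so the source is heading toward the observer and the observer is heading away from the source.
General Doppler shift: f' = f · (v − v_o)/(v − v_s).
f' = 887 × (1455 − 0.8)/(1455 − 6) = 887 × 1454.2/1449 ≈ 890 Hz.

890 Hz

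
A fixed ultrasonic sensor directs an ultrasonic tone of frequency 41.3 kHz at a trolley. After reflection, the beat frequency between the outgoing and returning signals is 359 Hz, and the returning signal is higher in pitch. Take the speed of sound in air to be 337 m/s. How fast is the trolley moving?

Double Doppler shift off a moving reflector: f₂ = f₀ · (v + u)/(v − u) (u > 0 toward emitter).
Returning signal is higher, so f₂ = f₀ + Δf = 41300 + 359 = 41659 Hz.
Rearranging, u = v · (f₂ − f₀)/(f₂ + f₀) = 337 × 359/82959 ≈ 1.46 m/s.
So the trolley is moving at 1.46 m/s toward the emitter.

1.46 m/s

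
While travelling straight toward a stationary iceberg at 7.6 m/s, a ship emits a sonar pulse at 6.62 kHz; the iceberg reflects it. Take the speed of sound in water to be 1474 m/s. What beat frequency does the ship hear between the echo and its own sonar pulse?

The iceberg receives the sound from a moving source: f₁ = f₀ · v/(v − v_e) = 6.62 × 1474/1466.4 ≈ 6.6543 kHz.
On the return leg the ship is a moving observer: f₂ = f₁ · (v + v_e)/v = 6.6543 × 1481.6/1474 ≈ 6.6886 kHz.
Beat against the emitted tone (with f₀ = 6620 Hz): |f₂ − f₀| = 2v_e·f₀/(v − v_e) = 2 × 7.6 × 6620/1466.4 ≈ 69 Hz.

69 Hz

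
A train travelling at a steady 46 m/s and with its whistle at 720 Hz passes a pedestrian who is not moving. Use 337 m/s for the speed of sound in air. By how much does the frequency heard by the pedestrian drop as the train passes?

200 Hz

Approaching: f₁ = f · v/(v − v_s) = 720 × 337/291 ≈ 834 Hz.
Receding: f₂ = f · v/(v + v_s) = 720 × 337/383 ≈ 634 Hz.
Drop: f₁ − f₂ = 2f·v·v_s/(v² − v_s²) = 2 × 720 × 337 × 46/(337² − 46²) ≈ 200 Hz.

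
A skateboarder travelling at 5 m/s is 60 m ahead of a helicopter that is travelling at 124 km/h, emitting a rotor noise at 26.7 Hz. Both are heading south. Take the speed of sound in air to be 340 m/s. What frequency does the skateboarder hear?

124 km/h = 34.44 m/s.
The skateboarder is ahead, so the helicopter is moving toward it while the skateboarder is moving away from the helicopter.
General Doppler shift: f' = f · (v − v_o)/(v − v_s).
f' = 26.7 × (340 − 5)/(340 − 34.44) = 26.7 × 335/305.56 ≈ 29.3 Hz.

29.3 Hz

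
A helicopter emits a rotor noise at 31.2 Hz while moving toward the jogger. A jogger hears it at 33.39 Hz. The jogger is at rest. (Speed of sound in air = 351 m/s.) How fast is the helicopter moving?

23.0 m/s

f' = f · v/(v − v_s) ⇒ v_s = v · |1 − f/f'|.
v_s = 351 × |1 − 31.2/33.39| = 351 × 0.06559 ≈ 23.0 m/s.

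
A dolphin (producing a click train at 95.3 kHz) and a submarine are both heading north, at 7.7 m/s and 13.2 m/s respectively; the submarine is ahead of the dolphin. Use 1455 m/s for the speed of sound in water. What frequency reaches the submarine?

The submarine is ahead, so the dolphin is moving toward it while the submarine is moving away from the dolphin.
Both move, so f' = f · (v − v_o)/(v − v_s).
f' = 95.3 × (1455 − 13.2)/(1455 − 7.7) = 95.3 × 1441.8/1447.3 ≈ 94.9 kHz.

94.9 kHz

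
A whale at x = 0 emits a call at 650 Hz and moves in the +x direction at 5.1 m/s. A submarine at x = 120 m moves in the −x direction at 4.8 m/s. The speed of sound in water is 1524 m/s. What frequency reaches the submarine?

654 Hz

The observer lies on the +x side, so the source is heading toward the observer and the observer is heading toward the source.
With source approaching and observer approaching, f' = f · (v + v_o)/(v − v_s).
f' = 650 × (1524 + 4.8)/(1524 − 5.1) = 650 × 1528.8/1518.9 ≈ 654 Hz.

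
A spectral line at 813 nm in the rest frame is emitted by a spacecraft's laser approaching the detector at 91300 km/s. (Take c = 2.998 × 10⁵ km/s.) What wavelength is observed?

593.6 nm

β = v/c = 91300/299800 = 0.3045.
Relativistic Doppler for wavelength: λ' = λ₀ · √((1 − β)/(1 + β)).
λ' = 813 × √(0.6955/1.3045) = 813 × 0.73015 ≈ 593.6 nm.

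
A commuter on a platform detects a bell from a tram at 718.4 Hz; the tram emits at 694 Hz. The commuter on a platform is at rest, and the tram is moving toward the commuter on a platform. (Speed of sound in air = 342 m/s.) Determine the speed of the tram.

f' = f · v/(v − v_s) ⇒ v_s = v · |1 − f/f'|.
v_s = 342 × |1 − 694/718.4| = 342 × 0.03396 ≈ 11.6 m/s.

11.6 m/s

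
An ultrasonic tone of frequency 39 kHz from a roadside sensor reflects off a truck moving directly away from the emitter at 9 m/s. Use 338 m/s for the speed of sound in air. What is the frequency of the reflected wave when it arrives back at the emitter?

The truck first receives the wave as a moving observer: f₁ = f₀ · (v − u)/v = 39 × (338 − 9)/338 ≈ 38.0 kHz.
The reflection then acts as a moving source: f₂ = f₁ · v/(v + u) ≈ 37.0 kHz.
Equivalently f₂ = f₀ · (v − u)/(v + u).

37.0 kHz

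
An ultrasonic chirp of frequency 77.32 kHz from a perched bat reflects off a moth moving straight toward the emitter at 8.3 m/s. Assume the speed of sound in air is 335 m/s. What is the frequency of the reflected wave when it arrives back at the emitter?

81.2 kHz

The moth first receives the wave as a moving observer: f₁ = f₀ · (v + u)/v = 77.32 × (335 + 8.3)/335 ≈ 79.2 kHz.
On reflection it acts as a source moving toward the stationary detector: f₂ = f₁ · v/(v − u) = 79.2 × 335/326.7 ≈ 81.2 kHz.
Equivalently f₂ = f₀ · (v + u)/(v − u).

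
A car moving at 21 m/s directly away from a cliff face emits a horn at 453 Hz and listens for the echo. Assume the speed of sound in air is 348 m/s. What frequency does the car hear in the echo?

The cliff face receives the sound from a moving source: f₁ = f₀ · v/(v + v_e) = 453 × 348/369 ≈ 427 Hz.
On the return leg the car is a moving observer: f₂ = f₁ · (v − v_e)/v = 427 × 327/348 ≈ 401 Hz.

401 Hz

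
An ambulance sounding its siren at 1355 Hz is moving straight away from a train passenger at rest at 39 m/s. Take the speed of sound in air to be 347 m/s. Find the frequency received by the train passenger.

1218 Hz

With the source moving away from a stationary observer, f' = f · v/(v + v_s).
f' = 1355 × 347/(347 + 39) = 1355 × 347/386 ≈ 1218 Hz.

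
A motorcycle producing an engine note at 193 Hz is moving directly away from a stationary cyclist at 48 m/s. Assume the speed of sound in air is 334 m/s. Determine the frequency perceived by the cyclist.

169 Hz

Only the source moves, away from the listener, so f' = f · v/(v + v_s).
f' = 193 × 334/(334 + 48) = 193 × 334/382 ≈ 169 Hz.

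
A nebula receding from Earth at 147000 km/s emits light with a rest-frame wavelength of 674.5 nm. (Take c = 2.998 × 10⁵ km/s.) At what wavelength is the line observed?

β = v/c = 147000/299800 = 0.4903.
Relativistic Doppler for wavelength: λ' = λ₀ · √((1 + β)/(1 − β)).
λ' = 674.5 × √(1.4903/0.5097) = 674.5 × 1.71000 ≈ 1153.4 nm.

1153.4 nm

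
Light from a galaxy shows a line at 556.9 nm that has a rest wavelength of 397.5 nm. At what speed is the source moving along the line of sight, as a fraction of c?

0.325

λ'/λ₀ = 1.4010 > 1 (redshift), so the source is receding.
λ'/λ₀ = √((1 + β)/(1 − β)) for a receding source ⇒ β = (r² − 1)/(r² + 1) with r = λ'/λ₀.
β = (1.9628 − 1)/(1.9628 + 1) ≈ 0.325.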